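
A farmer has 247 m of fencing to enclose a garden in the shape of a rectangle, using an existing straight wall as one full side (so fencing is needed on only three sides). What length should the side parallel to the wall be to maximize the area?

Let the sides perpendicular to the wall have length x and the parallel side y, so 2x + y = 247 and the area is A = xy = x(247 − 2x).
A'(x) = 247 − 4x = 0 gives x = 247/4, and A''(x) = −4 < 0 confirms a maximum.
Then y = 247 − 2·247/4 = 247/2 and A = 61009/8.

247/2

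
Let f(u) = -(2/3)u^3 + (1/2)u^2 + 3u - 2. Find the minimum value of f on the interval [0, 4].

Differentiating, f'(u) = -2u^2 + u + 3; whose only zero in [0, 4] is u = 3/2.
Compare values at every candidate in [0, 4]: f(0) = -2, f(3/2) = 11/8, f(4) = -74/3.
Hence the absolute minimum is -74/3 at u = 4.

-74/3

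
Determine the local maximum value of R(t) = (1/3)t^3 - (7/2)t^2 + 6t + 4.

41/6

R'(t) = t^2 - 7t + 6 = 0 at t = 1, 6.
Since R''(t) = 2t - 7, we get R''(1) = -5 < 0 ⇒ local maximum; R''(6) = 5 > 0 ⇒ local minimum.
So the local maximum value is R(1) = 41/6.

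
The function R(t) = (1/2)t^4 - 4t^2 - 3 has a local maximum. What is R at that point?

R'(t) = 2t^3 - 8t. Setting R'(t) = 0 gives t ∈ {-2, 0, 2}.
R''(t) = 6t^2 - 8. R''(-2) = 16 > 0 ⇒ local minimum; R''(0) = -8 < 0 ⇒ local maximum; R''(2) = 16 > 0 ⇒ local minimum.
Thus R has its local maximum at t = 0, with value -3.

-3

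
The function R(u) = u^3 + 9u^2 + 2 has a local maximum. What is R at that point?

110

R'(u) = 3u^2 + 18u = 0 at u = -6, 0.
Since R''(u) = 6u + 18, we get R''(-6) = -18 < 0 ⇒ local maximum; R''(0) = 18 > 0 ⇒ local minimum.
The local maximum is R(-6) = 110.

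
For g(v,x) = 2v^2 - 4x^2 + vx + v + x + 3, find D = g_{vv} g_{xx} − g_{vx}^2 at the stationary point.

-33

∂g/∂v = 4v + x + 1 = 0 and ∂g/∂x = v - 8x + 1 = 0, so (v, x) = (-3/11, 1/11).
The Hessian has g_{vv} = 4, g_{xx} = -8, g_{vx} = 1, giving D = -33 < 0, so the point is a saddle point.
D = (4)·(-8) − (1)^2 = -33.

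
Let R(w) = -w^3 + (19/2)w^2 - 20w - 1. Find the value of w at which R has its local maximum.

Critical points: R'(w) = -3w^2 + 19w - 20 vanishes at w = 4/3, 5.
R''(w) = -6w + 19. R''(4/3) = 11 > 0 ⇒ local minimum; R''(5) = -11 < 0 ⇒ local maximum.
So the local maximum value is R(5) = 23/2.

5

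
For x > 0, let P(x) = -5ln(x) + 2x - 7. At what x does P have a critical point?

5/2

P'(x) = -5/x + 2 = 0 gives x = 5/2.
P''(x) = 5/x², which is positive for x > 0, so this is a local minimum.
P(5/2) = -5·ln(5/2) + 5 - 7 ≈ -6.5815.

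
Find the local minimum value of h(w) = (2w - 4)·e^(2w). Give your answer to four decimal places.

-20.0855

h'(w) = 2·e^(2w) + (2w - 4)·2·e^(2w) = (4w - 6)·e^(2w). Since e^(2w) > 0, the only critical point is w = 3/2.
h''(3/2) has the same sign as 4 > 0, so this is a local minimum.
h(3/2) = (-1)·e^(3) ≈ -20.0855.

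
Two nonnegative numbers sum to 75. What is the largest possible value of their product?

5625/4

With x + y = 75, the product is P(x) = x(75 − x).
P'(x) = 75 − 2x = 0 gives x = 75/2; P'' = −2 < 0, so this is the maximum.
P = 75/2·75/2 = 5625/4.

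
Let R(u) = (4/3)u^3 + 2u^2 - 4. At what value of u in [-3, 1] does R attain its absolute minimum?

Differentiating, R'(u) = 4u^2 + 4u; which vanishes at u = -1 and u = 0.
Candidates: R(-3) = -22, R(-1) = -10/3, R(0) = -4, R(1) = -2/3.
Hence the absolute minimum is -22 at u = -3.

-3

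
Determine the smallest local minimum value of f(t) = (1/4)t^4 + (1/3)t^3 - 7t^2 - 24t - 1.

-371/3

f'(t) = t^3 + t^2 - 14t - 24 = 0 at t = -3, -2, 4.
Since f''(t) = 3t^2 + 2t - 14, we get f''(-3) = 7 > 0 ⇒ local minimum; f''(-2) = -6 < 0 ⇒ local maximum; f''(4) = 42 > 0 ⇒ local minimum.
Thus f has its smallest local minimum at t = 4, with value -371/3.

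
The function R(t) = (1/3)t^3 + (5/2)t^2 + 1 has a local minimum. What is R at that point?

R'(t) = t^2 + 5t. Setting R'(t) = 0 gives t ∈ {-5, 0}.
Second-derivative test with R''(t) = 2t + 5: R''(-5) = -5 < 0 ⇒ local maximum; R''(0) = 5 > 0 ⇒ local minimum.
The local minimum is R(0) = 1.

1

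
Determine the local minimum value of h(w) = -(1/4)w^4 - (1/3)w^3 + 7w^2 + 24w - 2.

h'(w) = -w^3 - w^2 + 14w + 24. Setting h'(w) = 0 gives w ∈ {-3, -2, 4}.
Second-derivative test with h''(w) = -3w^2 - 2w + 14: h''(-3) = -7 < 0 ⇒ local maximum; h''(-2) = 6 > 0 ⇒ local minimum; h''(4) = -42 < 0 ⇒ local maximum.
The local minimum is h(-2) = -70/3.

-70/3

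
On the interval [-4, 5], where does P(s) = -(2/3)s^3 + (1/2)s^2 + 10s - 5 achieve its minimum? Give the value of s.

P'(s) = -2s^2 + s + 10, which vanishes at s = -2 and s = 5/2.
Evaluating at the critical points and endpoints: P(-4) = 17/3,  P(-2) = -53/3,  P(5/2) = 305/24,  P(5) = -155/6.
Hence the absolute minimum is -155/6 at s = 5.

5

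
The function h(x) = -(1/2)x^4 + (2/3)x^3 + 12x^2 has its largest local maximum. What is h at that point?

320/3

h'(x) = -2x^3 + 2x^2 + 24x. Setting h'(x) = 0 gives x ∈ {-3, 0, 4}.
Second-derivative test with h''(x) = -6x^2 + 4x + 24: h''(-3) = -42 < 0 ⇒ local maximum; h''(0) = 24 > 0 ⇒ local minimum; h''(4) = -56 < 0 ⇒ local maximum.
The largest local maximum is h(4) = 320/3.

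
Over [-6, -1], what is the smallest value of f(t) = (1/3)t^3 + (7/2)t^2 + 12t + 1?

-17

Differentiating, f'(t) = t^2 + 7t + 12; which vanishes at t = -4 and t = -3.
Compare values at every candidate in [-6, -1]: f(-6) = -17, f(-4) = -37/3, f(-3) = -25/2, f(-1) = -47/6.
So the minimum is f(-6) = -17.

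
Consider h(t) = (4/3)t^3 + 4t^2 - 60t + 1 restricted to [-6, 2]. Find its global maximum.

Differentiating, h'(t) = 4t^2 + 8t - 60; whose only zero in [-6, 2] is t = -5.
Compare values at every candidate in [-6, 2]: h(-6) = 217, h(-5) = 703/3, h(2) = -277/3.
The maximum over the interval is 703/3, attained at t = -5.

703/3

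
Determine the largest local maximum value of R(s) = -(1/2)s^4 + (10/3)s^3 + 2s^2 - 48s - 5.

193/3

R'(s) = -2s^3 + 10s^2 + 4s - 48 = 0 at s = -2, 3, 4.
R''(s) = -6s^2 + 20s + 4. R''(-2) = -60 < 0 ⇒ local maximum; R''(3) = 10 > 0 ⇒ local minimum; R''(4) = -12 < 0 ⇒ local maximum.
So the largest local maximum value is R(-2) = 193/3.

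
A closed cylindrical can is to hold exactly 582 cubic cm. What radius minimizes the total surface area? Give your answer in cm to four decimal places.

With radius r and height h, πr²h = 582 so h = 582/(πr²), and S(r) = 2πr² + 2πrh = 2πr² + 2·582/r.
S'(r) = 4πr − 2·582/r² = 0 ⇒ r³ = 582/(2π), so r ≈ 4.5246 and h = 2r ≈ 9.0492.
S''(r) = 4π + 4·582/r³ > 0, so this is the minimum; S ≈ 385.8897.

4.5246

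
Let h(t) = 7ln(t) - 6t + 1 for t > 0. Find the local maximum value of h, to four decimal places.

-4.9209

h'(t) = 7/t − 6 = 0 gives t = 7/6.
h''(t) = -7/t², which is negative for t > 0, so this is a local maximum.
h(7/6) = 7·ln(7/6) - 7 + 1 ≈ -4.9209.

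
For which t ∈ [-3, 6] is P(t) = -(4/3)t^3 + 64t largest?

4

P'(t) = -4t^2 + 64, whose only zero in [-3, 6] is t = 4.
Compare values at every candidate in [-3, 6]: P(-3) = -156; P(4) = 512/3; P(6) = 96.
The maximum over the interval is 512/3, attained at t = 4.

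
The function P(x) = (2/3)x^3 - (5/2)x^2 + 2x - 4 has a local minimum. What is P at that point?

-14/3

P'(x) = 2x^2 - 5x + 2. Setting P'(x) = 0 gives x ∈ {1/2, 2}.
P''(x) = 4x - 5. P''(1/2) = -3 < 0 ⇒ local maximum; P''(2) = 3 > 0 ⇒ local minimum.
The local minimum is P(2) = -14/3.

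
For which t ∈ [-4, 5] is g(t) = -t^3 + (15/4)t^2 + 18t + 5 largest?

4

The derivative is -3t^2 + (15/2)t + 18, which vanishes at t = -3/2 and t = 4.
Evaluating at the critical points and endpoints: g(-4) = 57, g(-3/2) = -163/16, g(4) = 73, g(5) = 255/4.
Hence the absolute maximum is 73 at t = 4.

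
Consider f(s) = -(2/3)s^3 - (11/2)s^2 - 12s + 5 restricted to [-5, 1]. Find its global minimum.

f'(s) = -2s^2 - 11s - 12, which vanishes at s = -4 and s = -3/2.
Compare values at every candidate in [-5, 1]: f(-5) = 65/6,  f(-4) = 23/3,  f(-3/2) = 103/8,  f(1) = -79/6.
Hence the absolute minimum is -79/6 at s = 1.

-79/6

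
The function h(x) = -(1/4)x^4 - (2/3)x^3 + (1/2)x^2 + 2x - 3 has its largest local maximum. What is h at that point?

h'(x) = -x^3 - 2x^2 + x + 2 = 0 at x = -2, -1, 1.
h''(x) = -3x^2 - 4x + 1. h''(-2) = -3 < 0 ⇒ local maximum; h''(-1) = 2 > 0 ⇒ local minimum; h''(1) = -6 < 0 ⇒ local maximum.
Thus h has its largest local maximum at x = 1, with value -17/12.

-17/12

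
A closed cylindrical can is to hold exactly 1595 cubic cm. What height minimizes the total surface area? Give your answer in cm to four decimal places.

12.6636

With radius r and height h, πr²h = 1595 so h = 1595/(πr²), and S(r) = 2πr² + 2πrh = 2πr² + 2·1595/r.
S'(r) = 4πr − 2·1595/r² = 0 ⇒ r³ = 1595/(2π), so r ≈ 6.3318 and h = 2r ≈ 12.6636.
S''(r) = 4π + 4·1595/r³ > 0, so this is the minimum; S ≈ 755.7097.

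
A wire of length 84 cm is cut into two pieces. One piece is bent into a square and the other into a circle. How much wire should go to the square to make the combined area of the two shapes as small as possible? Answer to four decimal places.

47.0483

Let x be the length used for the square. Square side x/4; circle radius (84−x)/(2π).
A(x) = (x/4)² + π·((84−x)/(2π))² = x²/16 + (84−x)²/(4π) for 0 ≤ x ≤ 84. A'(x) = x/8 − (84−x)/(2π) = 0 gives x = 4·84/(π+4) ≈ 47.0483.
A'' = 1/8 + 1/(2π) > 0, so this gives the minimum combined area; x ≈ 47.0483 cm to the square.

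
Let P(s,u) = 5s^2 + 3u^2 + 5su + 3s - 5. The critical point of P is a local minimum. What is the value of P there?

∂P/∂s = 10s + 5u + 3 = 0 and ∂P/∂u = 5s + 6u = 0, so (s, u) = (-18/35, 3/7).
The Hessian has P_{ss} = 10, P_{uu} = 6, P_{su} = 5, giving D = 35 > 0 with P_{ss} > 0, so the point is a local minimum.
P(-18/35, 3/7) = -202/35.

-202/35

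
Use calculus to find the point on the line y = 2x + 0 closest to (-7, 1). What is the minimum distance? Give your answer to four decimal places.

Minimize D(x)^2 = (x + 7)^2 + (2x - 1)^2.
d/dx[D^2] = 2(x + 7) + 2·2·(2x - 1) = 0 ⇒ x = -1.
Then y = -2 and the distance is √(45) ≈ 6.7082.

6.7082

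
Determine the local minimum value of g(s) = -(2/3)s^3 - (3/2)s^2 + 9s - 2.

-49/2

g'(s) = -2s^2 - 3s + 9 = 0 at s = -3, 3/2.
Since g''(s) = -4s - 3, we get g''(-3) = 9 > 0 ⇒ local minimum; g''(3/2) = -9 < 0 ⇒ local maximum.
Thus g has its local minimum at s = -3, with value -49/2.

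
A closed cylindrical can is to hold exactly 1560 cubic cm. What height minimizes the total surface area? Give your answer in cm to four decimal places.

With radius r and height h, πr²h = 1560 so h = 1560/(πr²), and S(r) = 2πr² + 2πrh = 2πr² + 2·1560/r.
S'(r) = 4πr − 2·1560/r² = 0 ⇒ r³ = 1560/(2π), so r ≈ 6.2851 and h = 2r ≈ 12.5703.
S''(r) = 4π + 4·1560/r³ > 0, so this is the minimum; S ≈ 744.6136.

12.5703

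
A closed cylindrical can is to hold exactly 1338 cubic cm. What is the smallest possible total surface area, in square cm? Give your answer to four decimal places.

672.1795

With radius r and height h, πr²h = 1338 so h = 1338/(πr²), and S(r) = 2πr² + 2πrh = 2πr² + 2·1338/r.
S'(r) = 4πr − 2·1338/r² = 0 ⇒ r³ = 1338/(2π), so r ≈ 5.9716 and h = 2r ≈ 11.9432.
S''(r) = 4π + 4·1338/r³ > 0, so this is the minimum; S ≈ 672.1795.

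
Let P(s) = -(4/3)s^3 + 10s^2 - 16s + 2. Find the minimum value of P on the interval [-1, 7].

Differentiating, P'(s) = -4s^2 + 20s - 16; which vanishes at s = 1 and s = 4.
Evaluating at the critical points and endpoints: P(-1) = 88/3, P(1) = -16/3, P(4) = 38/3, P(7) = -232/3.
So the minimum is P(7) = -232/3.

-232/3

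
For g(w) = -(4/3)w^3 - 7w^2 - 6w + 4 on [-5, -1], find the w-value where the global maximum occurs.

-5

g'(w) = -4w^2 - 14w - 6, whose only zero in [-5, -1] is w = -3.
Compare values at every candidate in [-5, -1]: g(-5) = 77/3; g(-3) = -5; g(-1) = 13/3.
So the maximum is g(-5) = 77/3.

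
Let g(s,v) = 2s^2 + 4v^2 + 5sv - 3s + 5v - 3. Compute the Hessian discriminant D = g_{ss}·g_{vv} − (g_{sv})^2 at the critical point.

∂g/∂s = 4s + 5v - 3 = 0 and ∂g/∂v = 5s + 8v + 5 = 0, so (s, v) = (7, -5).
The Hessian has g_{ss} = 4, g_{vv} = 8, g_{sv} = 5, giving D = 7 > 0 with g_{ss} > 0, so the point is a local minimum.
D = (4)·(8) − (5)^2 = 7.

7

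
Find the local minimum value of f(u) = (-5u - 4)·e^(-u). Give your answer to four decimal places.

f'(u) = (-5)·e^(-u) + (-5u - 4)·(-1)·e^(-u) = (5u - 1)·e^(-u). Since e^(-u) > 0, the only critical point is u = 1/5.
f''(1/5) has the same sign as 5 > 0, so this is a local minimum.
f(1/5) = (-5)·e^(-1/5) ≈ -4.0937.

-4.0937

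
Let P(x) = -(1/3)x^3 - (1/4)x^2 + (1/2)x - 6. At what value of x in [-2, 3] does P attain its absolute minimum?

The derivative is -x^2 - (1/2)x + 1/2, which vanishes at x = -1 and x = 1/2.
Compare values at every candidate in [-2, 3]: P(-2) = -16/3, P(-1) = -77/12, P(1/2) = -281/48, P(3) = -63/4.
Hence the absolute minimum is -63/4 at x = 3.

3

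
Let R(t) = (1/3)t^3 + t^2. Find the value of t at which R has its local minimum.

0

Critical points: R'(t) = t^2 + 2t vanishes at t = -2, 0.
R''(t) = 2t + 2. R''(-2) = -2 < 0 ⇒ local maximum; R''(0) = 2 > 0 ⇒ local minimum.
So the local minimum value is R(0) = 0.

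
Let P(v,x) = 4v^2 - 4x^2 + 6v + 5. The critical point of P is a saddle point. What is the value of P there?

11/4

∂P/∂v = 8v + 6 = 0 and ∂P/∂x = -8x = 0, so (v, x) = (-3/4, 0).
The Hessian has P_{vv} = 8, P_{xx} = -8, P_{vx} = 0, giving D = -64 < 0, so the point is a saddle point.
P(-3/4, 0) = 11/4.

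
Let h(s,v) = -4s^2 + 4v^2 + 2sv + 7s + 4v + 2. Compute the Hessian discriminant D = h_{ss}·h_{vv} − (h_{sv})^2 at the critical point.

∂h/∂s = -8s + 2v + 7 = 0 and ∂h/∂v = 2s + 8v + 4 = 0, so (s, v) = (12/17, -23/34).
The Hessian has h_{ss} = -8, h_{vv} = 8, h_{sv} = 2, giving D = -68 < 0, so the point is a saddle point.
D = (-8)·(8) − (2)^2 = -68.

-68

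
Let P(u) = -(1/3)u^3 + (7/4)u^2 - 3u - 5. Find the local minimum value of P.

-107/16

P'(u) = -u^2 + (7/2)u - 3. Setting P'(u) = 0 gives u ∈ {3/2, 2}.
Since P''(u) = -2u + 7/2, we get P''(3/2) = 1/2 > 0 ⇒ local minimum; P''(2) = -1/2 < 0 ⇒ local maximum.
Thus P has its local minimum at u = 3/2, with value -107/16.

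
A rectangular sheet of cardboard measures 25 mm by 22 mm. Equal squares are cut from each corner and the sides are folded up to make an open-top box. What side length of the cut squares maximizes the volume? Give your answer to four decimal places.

3.8928

With cut size x, the volume is V(x) = x(25 − 2x)(22 − 2x) for 0 < x < 11.
V'(x) = 12x^2 − 188x + 550. Setting V'(x) = 0 gives x ≈ 3.8928 (the root in (0, 11)).
V''(x) = 24x − 188 is negative there, so this is the maximum; V ≈ 952.5384.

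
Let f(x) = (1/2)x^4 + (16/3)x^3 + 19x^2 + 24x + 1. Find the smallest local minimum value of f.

-53/6

f'(x) = 2x^3 + 16x^2 + 38x + 24. Setting f'(x) = 0 gives x ∈ {-4, -3, -1}.
f''(x) = 6x^2 + 32x + 38. f''(-4) = 6 > 0 ⇒ local minimum; f''(-3) = -4 < 0 ⇒ local maximum; f''(-1) = 12 > 0 ⇒ local minimum.
The smallest local minimum is f(-1) = -53/6.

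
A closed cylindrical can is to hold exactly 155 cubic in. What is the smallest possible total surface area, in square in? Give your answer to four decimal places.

With radius r and height h, πr²h = 155 so h = 155/(πr²), and S(r) = 2πr² + 2πrh = 2πr² + 2·155/r.
S'(r) = 4πr − 2·155/r² = 0 ⇒ r³ = 155/(2π), so r ≈ 2.9111 and h = 2r ≈ 5.8221.
S''(r) = 4π + 4·155/r³ > 0, so this is the minimum; S ≈ 159.7358.

159.7358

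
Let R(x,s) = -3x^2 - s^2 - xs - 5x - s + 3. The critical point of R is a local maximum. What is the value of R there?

∂R/∂x = -6x - s - 5 = 0 and ∂R/∂s = -x - 2s - 1 = 0, so (x, s) = (-9/11, -1/11).
The Hessian has R_{xx} = -6, R_{ss} = -2, R_{xs} = -1, giving D = 11 > 0 with R_{xx} < 0, so the point is a local maximum.
R(-9/11, -1/11) = 56/11.

56/11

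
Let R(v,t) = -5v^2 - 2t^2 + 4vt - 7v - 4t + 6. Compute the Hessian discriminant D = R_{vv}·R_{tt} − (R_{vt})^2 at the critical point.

∂R/∂v = -10v + 4t - 7 = 0 and ∂R/∂t = 4v - 4t - 4 = 0, so (v, t) = (-11/6, -17/6).
The Hessian has R_{vv} = -10, R_{tt} = -4, R_{vt} = 4, giving D = 24 > 0 with R_{vv} < 0, so the point is a local maximum.
D = (-10)·(-4) − (4)^2 = 24.

24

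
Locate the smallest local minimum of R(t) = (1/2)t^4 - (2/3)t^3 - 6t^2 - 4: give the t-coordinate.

3

R'(t) = 2t^3 - 2t^2 - 12t = 0 at t = -2, 0, 3.
Second-derivative test with R''(t) = 6t^2 - 4t - 12: R''(-2) = 20 > 0 ⇒ local minimum; R''(0) = -12 < 0 ⇒ local maximum; R''(3) = 30 > 0 ⇒ local minimum.
So the smallest local minimum value is R(3) = -71/2.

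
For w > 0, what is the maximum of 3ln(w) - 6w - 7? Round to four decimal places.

h'(w) = 3/w − 6 = 0 gives w = 1/2.
h''(w) = -3/w², which is negative for w > 0, so this is a local maximum.
h(1/2) = 3·ln(1/2) - 3 - 7 ≈ -12.0794.

-12.0794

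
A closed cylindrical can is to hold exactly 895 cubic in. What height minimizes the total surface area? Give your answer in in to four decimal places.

10.4451

With radius r and height h, πr²h = 895 so h = 895/(πr²), and S(r) = 2πr² + 2πrh = 2πr² + 2·895/r.
S'(r) = 4πr − 2·895/r² = 0 ⇒ r³ = 895/(2π), so r ≈ 5.2225 and h = 2r ≈ 10.4451.
S''(r) = 4π + 4·895/r³ > 0, so this is the minimum; S ≈ 514.1185.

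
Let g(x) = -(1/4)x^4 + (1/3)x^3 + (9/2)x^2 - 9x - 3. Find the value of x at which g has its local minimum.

1

g'(x) = -x^3 + x^2 + 9x - 9 = 0 at x = -3, 1, 3.
Second-derivative test with g''(x) = -3x^2 + 2x + 9: g''(-3) = -24 < 0 ⇒ local maximum; g''(1) = 8 > 0 ⇒ local minimum; g''(3) = -12 < 0 ⇒ local maximum.
So the local minimum value is g(1) = -89/12.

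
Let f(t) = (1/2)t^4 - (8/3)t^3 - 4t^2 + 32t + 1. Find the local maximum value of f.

Critical points: f'(t) = 2t^3 - 8t^2 - 8t + 32 vanishes at t = -2, 2, 4.
Second-derivative test with f''(t) = 6t^2 - 16t - 8: f''(-2) = 48 > 0 ⇒ local minimum; f''(2) = -16 < 0 ⇒ local maximum; f''(4) = 24 > 0 ⇒ local minimum.
Thus f has its local maximum at t = 2, with value 107/3.

107/3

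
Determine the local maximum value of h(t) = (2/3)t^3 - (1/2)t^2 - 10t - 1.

35/3

h'(t) = 2t^2 - t - 10. Setting h'(t) = 0 gives t ∈ {-2, 5/2}.
h''(t) = 4t - 1. h''(-2) = -9 < 0 ⇒ local maximum; h''(5/2) = 9 > 0 ⇒ local minimum.
The local maximum is h(-2) = 35/3.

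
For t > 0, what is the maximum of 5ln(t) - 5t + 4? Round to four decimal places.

-1.0000

h'(t) = 5/t − 5 = 0 gives t = 1.
h''(t) = -5/t², which is negative for t > 0, so this is a local maximum.
h(1) = 5·ln(1) - 5 + 4 ≈ -1.0000.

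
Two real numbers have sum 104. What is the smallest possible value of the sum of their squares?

With a + b = 104, a^2 + b^2 = a^2 + (104 − a)^2.
The derivative 2a − 2(104 − a) = 4a − 208 vanishes at a = 52; second derivative 4 > 0, a minimum.
The minimum is 2·(52)^2 = 5408.

5408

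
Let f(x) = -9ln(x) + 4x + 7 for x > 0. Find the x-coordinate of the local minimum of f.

9/4

f'(x) = -9/x + 4 = 0 gives x = 9/4.
f''(x) = 9/x², which is positive for x > 0, so this is a local minimum.
f(9/4) = -9·ln(9/4) + 9 + 7 ≈ 8.7016.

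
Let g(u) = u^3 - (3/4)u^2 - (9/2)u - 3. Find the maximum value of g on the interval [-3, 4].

31

g'(u) = 3u^2 - (3/2)u - 9/2, which vanishes at u = -1 and u = 3/2.
Compare values at every candidate in [-3, 4]: g(-3) = -93/4; g(-1) = -1/4; g(3/2) = -129/16; g(4) = 31.
Hence the absolute maximum is 31 at u = 4.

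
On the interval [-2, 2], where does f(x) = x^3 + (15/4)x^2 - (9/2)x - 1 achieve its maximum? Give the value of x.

-2

Differentiating, f'(x) = 3x^2 + (15/2)x - 9/2; whose only zero in [-2, 2] is x = 1/2.
Evaluating at the critical points and endpoints: f(-2) = 15,  f(1/2) = -35/16,  f(2) = 13.
Hence the absolute maximum is 15 at x = -2.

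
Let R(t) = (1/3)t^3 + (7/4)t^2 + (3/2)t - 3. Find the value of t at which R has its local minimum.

R'(t) = t^2 + (7/2)t + 3/2. Setting R'(t) = 0 gives t ∈ {-3, -1/2}.
Since R''(t) = 2t + 7/2, we get R''(-3) = -5/2 < 0 ⇒ local maximum; R''(-1/2) = 5/2 > 0 ⇒ local minimum.
The local minimum is R(-1/2) = -161/48.

-1/2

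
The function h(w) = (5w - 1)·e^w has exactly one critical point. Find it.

-4/5

By the product rule, h'(w) = (5w + 4)·e^w. Since e^w > 0, the only critical point is w = -4/5.
h''(-4/5) has the same sign as 5 > 0, so this is a local minimum.
h(-4/5) = (-5)·e^(-4/5) ≈ -2.2466.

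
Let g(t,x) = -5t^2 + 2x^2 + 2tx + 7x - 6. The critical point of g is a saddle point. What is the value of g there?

-509/44

∂g/∂t = -10t + 2x = 0 and ∂g/∂x = 2t + 4x + 7 = 0, so (t, x) = (-7/22, -35/22).
The Hessian has g_{tt} = -10, g_{xx} = 4, g_{tx} = 2, giving D = -44 < 0, so the point is a saddle point.
g(-7/22, -35/22) = -509/44.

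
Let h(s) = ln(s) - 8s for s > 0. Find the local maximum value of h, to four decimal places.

-3.0794

h'(s) = 1/s − 8 = 0 gives s = 1/8.
h''(s) = -1/s², which is negative for s > 0, so this is a local maximum.
h(1/8) = 1·ln(1/8) - 1 ≈ -3.0794.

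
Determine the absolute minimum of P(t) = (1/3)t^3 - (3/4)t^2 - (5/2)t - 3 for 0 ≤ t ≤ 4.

-419/48

P'(t) = t^2 - (3/2)t - 5/2, whose only zero in [0, 4] is t = 5/2.
Candidates: P(0) = -3, P(5/2) = -419/48, P(4) = -11/3.
The minimum over the interval is -419/48, attained at t = 5/2.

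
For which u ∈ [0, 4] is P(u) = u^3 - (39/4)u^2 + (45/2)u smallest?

4

Differentiating, P'(u) = 3u^2 - (39/2)u + 45/2; whose only zero in [0, 4] is u = 3/2.
Candidates: P(0) = 0,  P(3/2) = 243/16,  P(4) = -2.
So the minimum is P(4) = -2.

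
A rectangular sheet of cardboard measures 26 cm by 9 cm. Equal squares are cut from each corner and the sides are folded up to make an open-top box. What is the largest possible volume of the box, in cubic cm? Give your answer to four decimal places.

220.0218

With cut size x, the volume is V(x) = x(26 − 2x)(9 − 2x) for 0 < x < 4.5.
V'(x) = 12x^2 − 140x + 234. Setting V'(x) = 0 gives x ≈ 2.0218 (the root in (0, 4.5)).
V''(x) = 24x − 140 is negative there, so this is the maximum; V ≈ 220.0218.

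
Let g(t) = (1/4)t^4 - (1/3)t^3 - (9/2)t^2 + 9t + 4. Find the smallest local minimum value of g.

-137/4

g'(t) = t^3 - t^2 - 9t + 9 = 0 at t = -3, 1, 3.
g''(t) = 3t^2 - 2t - 9. g''(-3) = 24 > 0 ⇒ local minimum; g''(1) = -8 < 0 ⇒ local maximum; g''(3) = 12 > 0 ⇒ local minimum.
Thus g has its smallest local minimum at t = -3, with value -137/4.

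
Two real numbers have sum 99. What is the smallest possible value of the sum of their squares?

9801/2

With a + b = 99, a^2 + b^2 = a^2 + (99 − a)^2.
The derivative 2a − 2(99 − a) = 4a − 198 vanishes at a = 99/2; second derivative 4 > 0, a minimum.
The minimum is 2·(99/2)^2 = 9801/2.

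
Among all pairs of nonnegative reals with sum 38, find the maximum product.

361

With x + y = 38, the product is P(x) = x(38 − x).
P'(x) = 38 − 2x = 0 gives x = 19; P'' = −2 < 0, so this is the maximum.
P = 19·19 = 361.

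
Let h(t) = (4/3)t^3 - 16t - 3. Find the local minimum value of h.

h'(t) = 4t^2 - 16 = 0 at t = -2, 2.
h''(t) = 8t. h''(-2) = -16 < 0 ⇒ local maximum; h''(2) = 16 > 0 ⇒ local minimum.
The local minimum is h(2) = -73/3.

-73/3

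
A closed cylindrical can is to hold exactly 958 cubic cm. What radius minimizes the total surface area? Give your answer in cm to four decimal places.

With radius r and height h, πr²h = 958 so h = 958/(πr²), and S(r) = 2πr² + 2πrh = 2πr² + 2·958/r.
S'(r) = 4πr − 2·958/r² = 0 ⇒ r³ = 958/(2π), so r ≈ 5.3423 and h = 2r ≈ 10.6846.
S''(r) = 4π + 4·958/r³ > 0, so this is the minimum; S ≈ 537.9702.

5.3423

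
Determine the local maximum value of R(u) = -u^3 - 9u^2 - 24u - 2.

Critical points: R'(u) = -3u^2 - 18u - 24 vanishes at u = -4, -2.
R''(u) = -6u - 18. R''(-4) = 6 > 0 ⇒ local minimum; R''(-2) = -6 < 0 ⇒ local maximum.
Thus R has its local maximum at u = -2, with value 18.

18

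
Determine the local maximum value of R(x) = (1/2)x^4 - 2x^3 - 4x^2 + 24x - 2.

22

Critical points: R'(x) = 2x^3 - 6x^2 - 8x + 24 vanishes at x = -2, 2, 3.
Second-derivative test with R''(x) = 6x^2 - 12x - 8: R''(-2) = 40 > 0 ⇒ local minimum; R''(2) = -8 < 0 ⇒ local maximum; R''(3) = 10 > 0 ⇒ local minimum.
Thus R has its local maximum at x = 2, with value 22.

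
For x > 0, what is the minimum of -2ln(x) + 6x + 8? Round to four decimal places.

f'(x) = -2/x + 6 = 0 gives x = 1/3.
f''(x) = 2/x², which is positive for x > 0, so this is a local minimum.
f(1/3) = -2·ln(1/3) + 2 + 8 ≈ 12.1972.

12.1972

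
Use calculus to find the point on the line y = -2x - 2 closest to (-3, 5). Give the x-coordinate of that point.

Minimize D(x)^2 = (x + 3)^2 + (-2x - 7)^2.
d/dx[D^2] = 2(x + 3) + 2·(-2)·(-2x - 7) = 0 ⇒ x = -17/5.
Then y = 24/5 and the distance is √(1/5) ≈ 0.4472.

-17/5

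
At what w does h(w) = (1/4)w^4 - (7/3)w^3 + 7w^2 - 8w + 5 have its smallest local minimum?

4

h'(w) = w^3 - 7w^2 + 14w - 8. Setting h'(w) = 0 gives w ∈ {1, 2, 4}.
h''(w) = 3w^2 - 14w + 14. h''(1) = 3 > 0 ⇒ local minimum; h''(2) = -2 < 0 ⇒ local maximum; h''(4) = 6 > 0 ⇒ local minimum.
So the smallest local minimum value is h(4) = -1/3.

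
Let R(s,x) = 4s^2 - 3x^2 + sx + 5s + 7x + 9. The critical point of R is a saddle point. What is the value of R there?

∂R/∂s = 8s + x + 5 = 0 and ∂R/∂x = s - 6x + 7 = 0, so (s, x) = (-37/49, 51/49).
The Hessian has R_{ss} = 8, R_{xx} = -6, R_{sx} = 1, giving D = -49 < 0, so the point is a saddle point.
R(-37/49, 51/49) = 527/49.

527/49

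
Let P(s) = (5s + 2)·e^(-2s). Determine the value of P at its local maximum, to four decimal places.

2.0468

P'(s) = 5·e^(-2s) + (5s + 2)·(-2)·e^(-2s) = (-10s + 1)·e^(-2s). Since e^(-2s) > 0, the only critical point is s = 1/10.
P''(1/10) has the same sign as -10 < 0, so this is a local maximum.
P(1/10) = (5/2)·e^(-1/5) ≈ 2.0468.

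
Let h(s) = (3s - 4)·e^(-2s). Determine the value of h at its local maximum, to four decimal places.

0.0383

h'(s) = 3·e^(-2s) + (3s - 4)·(-2)·e^(-2s) = (-6s + 11)·e^(-2s). Since e^(-2s) > 0, the only critical point is s = 11/6.
h''(11/6) has the same sign as -6 < 0, so this is a local maximum.
h(11/6) = (3/2)·e^(-11/3) ≈ 0.0383.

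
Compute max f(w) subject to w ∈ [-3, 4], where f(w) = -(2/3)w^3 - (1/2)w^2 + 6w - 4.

Differentiating, f'(w) = -2w^2 - w + 6; which vanishes at w = -2 and w = 3/2.
Evaluating at the critical points and endpoints: f(-3) = -17/2; f(-2) = -38/3; f(3/2) = 13/8; f(4) = -92/3.
The maximum over the interval is 13/8, attained at w = 3/2.

13/8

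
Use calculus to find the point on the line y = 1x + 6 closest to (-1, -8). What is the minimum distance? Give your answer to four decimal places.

Minimize D(x)^2 = (x + 1)^2 + (x + 14)^2.
d/dx[D^2] = 2(x + 1) + 2·1·(x + 14) = 0 ⇒ x = -15/2.
Then y = -3/2 and the distance is √(169/2) ≈ 9.1924.

9.1924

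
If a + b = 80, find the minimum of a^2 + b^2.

3200

With a + b = 80, a^2 + b^2 = a^2 + (80 − a)^2.
The derivative 2a − 2(80 − a) = 4a − 160 vanishes at a = 40; second derivative 4 > 0, a minimum.
The minimum is 2·(40)^2 = 3200.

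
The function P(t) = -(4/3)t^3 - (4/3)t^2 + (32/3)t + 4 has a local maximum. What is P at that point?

1028/81

Critical points: P'(t) = -4t^2 - (8/3)t + 32/3 vanishes at t = -2, 4/3.
Second-derivative test with P''(t) = -8t - 8/3: P''(-2) = 40/3 > 0 ⇒ local minimum; P''(4/3) = -40/3 < 0 ⇒ local maximum.
Thus P has its local maximum at t = 4/3, with value 1028/81.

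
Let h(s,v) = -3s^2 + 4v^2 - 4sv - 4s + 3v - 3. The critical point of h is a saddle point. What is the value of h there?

∂h/∂s = -6s - 4v - 4 = 0 and ∂h/∂v = -4s + 8v + 3 = 0, so (s, v) = (-5/16, -17/32).
The Hessian has h_{ss} = -6, h_{vv} = 8, h_{sv} = -4, giving D = -64 < 0, so the point is a saddle point.
h(-5/16, -17/32) = -203/64.

-203/64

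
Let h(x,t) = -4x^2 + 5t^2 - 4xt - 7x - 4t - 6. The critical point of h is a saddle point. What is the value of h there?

∂h/∂x = -8x - 4t - 7 = 0 and ∂h/∂t = -4x + 10t - 4 = 0, so (x, t) = (-43/48, 1/24).
The Hessian has h_{xx} = -8, h_{tt} = 10, h_{xt} = -4, giving D = -96 < 0, so the point is a saddle point.
h(-43/48, 1/24) = -283/96.

-283/96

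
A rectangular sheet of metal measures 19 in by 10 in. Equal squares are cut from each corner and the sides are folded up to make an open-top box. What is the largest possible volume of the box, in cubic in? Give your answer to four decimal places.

With cut size x, the volume is V(x) = x(19 − 2x)(10 − 2x) for 0 < x < 5.
V'(x) = 12x^2 − 116x + 190. Setting V'(x) = 0 gives x ≈ 2.0897 (the root in (0, 5)).
V''(x) = 24x − 116 is negative there, so this is the maximum; V ≈ 180.2675.

180.2675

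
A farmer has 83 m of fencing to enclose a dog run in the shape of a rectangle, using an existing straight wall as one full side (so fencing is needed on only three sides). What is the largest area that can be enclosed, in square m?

Let the sides perpendicular to the wall have length x and the parallel side y, so 2x + y = 83 and the area is A = xy = x(83 − 2x).
A'(x) = 83 − 4x = 0 gives x = 83/4, and A''(x) = −4 < 0 confirms a maximum.
Then y = 83 − 2·83/4 = 83/2 and A = 6889/8.

6889/8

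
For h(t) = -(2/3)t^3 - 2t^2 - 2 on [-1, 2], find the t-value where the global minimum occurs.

Differentiating, h'(t) = -2t^2 - 4t; whose only zero in [-1, 2] is t = 0.
Candidates: h(-1) = -10/3, h(0) = -2, h(2) = -46/3.
So the minimum is h(2) = -46/3.

2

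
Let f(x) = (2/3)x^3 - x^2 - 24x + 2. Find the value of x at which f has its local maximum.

Critical points: f'(x) = 2x^2 - 2x - 24 vanishes at x = -3, 4.
Since f''(x) = 4x - 2, we get f''(-3) = -14 < 0 ⇒ local maximum; f''(4) = 14 > 0 ⇒ local minimum.
The local maximum is f(-3) = 47.

-3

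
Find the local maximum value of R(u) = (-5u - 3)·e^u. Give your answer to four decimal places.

Differentiating with the product rule gives R'(u) = (-5u - 8)·e^u. Since e^u > 0, the only critical point is u = -8/5.
R''(-8/5) has the same sign as -5 < 0, so this is a local maximum.
R(-8/5) = (5)·e^(-8/5) ≈ 1.0095.

1.0095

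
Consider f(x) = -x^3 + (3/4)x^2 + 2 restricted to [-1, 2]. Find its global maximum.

15/4

f'(x) = -3x^2 + (3/2)x, which vanishes at x = 0 and x = 1/2.
Compare values at every candidate in [-1, 2]: f(-1) = 15/4; f(0) = 2; f(1/2) = 33/16; f(2) = -3.
The maximum over the interval is 15/4, attained at x = -1.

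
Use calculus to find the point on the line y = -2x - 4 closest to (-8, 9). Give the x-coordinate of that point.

-34/5

Minimize D(x)^2 = (x + 8)^2 + (-2x - 13)^2.
d/dx[D^2] = 2(x + 8) + 2·(-2)·(-2x - 13) = 0 ⇒ x = -34/5.
Then y = 48/5 and the distance is √(9/5) ≈ 1.3416.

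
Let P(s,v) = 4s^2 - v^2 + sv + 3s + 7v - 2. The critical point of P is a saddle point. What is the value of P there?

∂P/∂s = 8s + v + 3 = 0 and ∂P/∂v = s - 2v + 7 = 0, so (s, v) = (-13/17, 53/17).
The Hessian has P_{ss} = 8, P_{vv} = -2, P_{sv} = 1, giving D = -17 < 0, so the point is a saddle point.
P(-13/17, 53/17) = 132/17.

132/17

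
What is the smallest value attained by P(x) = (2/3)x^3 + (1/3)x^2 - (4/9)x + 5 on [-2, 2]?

Differentiating, P'(x) = 2x^2 + (2/3)x - 4/9; which vanishes at x = -2/3 and x = 1/3.
Compare values at every candidate in [-2, 2]: P(-2) = 17/9, P(-2/3) = 425/81, P(1/3) = 398/81, P(2) = 97/9.
The minimum over the interval is 17/9, attained at x = -2.

17/9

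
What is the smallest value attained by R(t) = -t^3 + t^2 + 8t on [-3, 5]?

-60

Differentiating, R'(t) = -3t^2 + 2t + 8; which vanishes at t = -4/3 and t = 2.
Compare values at every candidate in [-3, 5]: R(-3) = 12; R(-4/3) = -176/27; R(2) = 12; R(5) = -60.
So the minimum is R(5) = -60.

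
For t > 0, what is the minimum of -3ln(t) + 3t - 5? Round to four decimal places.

-2.0000

g'(t) = -3/t + 3 = 0 gives t = 1.
g''(t) = 3/t², which is positive for t > 0, so this is a local minimum.
g(1) = -3·ln(1) + 3 - 5 ≈ -2.0000.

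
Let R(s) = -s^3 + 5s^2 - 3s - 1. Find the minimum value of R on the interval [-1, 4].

-40/27

Differentiating, R'(s) = -3s^2 + 10s - 3; which vanishes at s = 1/3 and s = 3.
Evaluating at the critical points and endpoints: R(-1) = 8; R(1/3) = -40/27; R(3) = 8; R(4) = 3.
So the minimum is R(1/3) = -40/27.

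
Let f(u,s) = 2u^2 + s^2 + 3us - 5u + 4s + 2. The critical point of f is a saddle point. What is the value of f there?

∂f/∂u = 4u + 3s - 5 = 0 and ∂f/∂s = 3u + 2s + 4 = 0, so (u, s) = (-22, 31).
The Hessian has f_{uu} = 4, f_{ss} = 2, f_{us} = 3, giving D = -1 < 0, so the point is a saddle point.
f(-22, 31) = 119.

119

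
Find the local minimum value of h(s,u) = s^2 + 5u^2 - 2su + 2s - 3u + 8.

111/16

∂h/∂s = 2s - 2u + 2 = 0 and ∂h/∂u = -2s + 10u - 3 = 0, so (s, u) = (-7/8, 1/8).
The Hessian has h_{ss} = 2, h_{uu} = 10, h_{su} = -2, giving D = 16 > 0 with h_{ss} > 0, so the point is a local minimum.
h(-7/8, 1/8) = 111/16.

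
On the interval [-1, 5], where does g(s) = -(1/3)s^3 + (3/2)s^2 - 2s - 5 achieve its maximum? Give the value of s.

-1

The derivative is -s^2 + 3s - 2, which vanishes at s = 1 and s = 2.
Evaluating at the critical points and endpoints: g(-1) = -7/6, g(1) = -35/6, g(2) = -17/3, g(5) = -115/6.
The maximum over the interval is -7/6, attained at s = -1.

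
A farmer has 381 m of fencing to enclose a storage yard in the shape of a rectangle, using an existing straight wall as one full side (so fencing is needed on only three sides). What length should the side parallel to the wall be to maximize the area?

381/2

Let the sides perpendicular to the wall have length x and the parallel side y, so 2x + y = 381 and the area is A = xy = x(381 − 2x).
A'(x) = 381 − 4x = 0 gives x = 381/4, and A''(x) = −4 < 0 confirms a maximum.
Then y = 381 − 2·381/4 = 381/2 and A = 145161/8.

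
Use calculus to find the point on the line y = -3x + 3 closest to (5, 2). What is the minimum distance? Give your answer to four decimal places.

Minimize D(x)^2 = (x - 5)^2 + (-3x + 1)^2.
d/dx[D^2] = 2(x - 5) + 2·(-3)·(-3x + 1) = 0 ⇒ x = 4/5.
Then y = 3/5 and the distance is √(98/5) ≈ 4.4272.

4.4272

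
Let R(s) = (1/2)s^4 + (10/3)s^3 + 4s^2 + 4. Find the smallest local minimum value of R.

-52/3

Critical points: R'(s) = 2s^3 + 10s^2 + 8s vanishes at s = -4, -1, 0.
Since R''(s) = 6s^2 + 20s + 8, we get R''(-4) = 24 > 0 ⇒ local minimum; R''(-1) = -6 < 0 ⇒ local maximum; R''(0) = 8 > 0 ⇒ local minimum.
The smallest local minimum is R(-4) = -52/3.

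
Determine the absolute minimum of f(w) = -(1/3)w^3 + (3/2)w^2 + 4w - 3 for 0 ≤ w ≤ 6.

Differentiating, f'(w) = -w^2 + 3w + 4; whose only zero in [0, 6] is w = 4.
Evaluating at the critical points and endpoints: f(0) = -3; f(4) = 47/3; f(6) = 3.
So the minimum is f(0) = -3.

-3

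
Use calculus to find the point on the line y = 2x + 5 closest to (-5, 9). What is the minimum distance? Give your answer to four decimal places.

Minimize D(x)^2 = (x + 5)^2 + (2x - 4)^2.
d/dx[D^2] = 2(x + 5) + 2·2·(2x - 4) = 0 ⇒ x = 3/5.
Then y = 31/5 and the distance is √(196/5) ≈ 6.2610.

6.2610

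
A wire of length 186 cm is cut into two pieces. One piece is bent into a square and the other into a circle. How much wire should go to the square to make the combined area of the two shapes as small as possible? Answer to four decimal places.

104.1784

Let x be the length used for the square. Square side x/4; circle radius (186−x)/(2π).
A(x) = (x/4)² + π·((186−x)/(2π))² = x²/16 + (186−x)²/(4π) for 0 ≤ x ≤ 186. A'(x) = x/8 − (186−x)/(2π) = 0 gives x = 4·186/(π+4) ≈ 104.1784.
A'' = 1/8 + 1/(2π) > 0, so this gives the minimum combined area; x ≈ 104.1784 cm to the square.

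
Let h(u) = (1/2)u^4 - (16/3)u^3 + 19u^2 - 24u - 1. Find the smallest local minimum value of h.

-65/6

h'(u) = 2u^3 - 16u^2 + 38u - 24. Setting h'(u) = 0 gives u ∈ {1, 3, 4}.
h''(u) = 6u^2 - 32u + 38. h''(1) = 12 > 0 ⇒ local minimum; h''(3) = -4 < 0 ⇒ local maximum; h''(4) = 6 > 0 ⇒ local minimum.
So the smallest local minimum value is h(1) = -65/6.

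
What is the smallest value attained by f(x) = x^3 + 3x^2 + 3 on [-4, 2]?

-13

f'(x) = 3x^2 + 6x, which vanishes at x = -2 and x = 0.
Candidates: f(-4) = -13,  f(-2) = 7,  f(0) = 3,  f(2) = 23.
The minimum over the interval is -13, attained at x = -4.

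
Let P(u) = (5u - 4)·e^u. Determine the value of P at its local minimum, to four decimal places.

Differentiating with the product rule gives P'(u) = (5u + 1)·e^u. Since e^u > 0, the only critical point is u = -1/5.
P''(-1/5) has the same sign as 5 > 0, so this is a local minimum.
P(-1/5) = (-5)·e^(-1/5) ≈ -4.0937.

-4.0937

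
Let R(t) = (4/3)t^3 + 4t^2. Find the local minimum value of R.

Critical points: R'(t) = 4t^2 + 8t vanishes at t = -2, 0.
Second-derivative test with R''(t) = 8t + 8: R''(-2) = -8 < 0 ⇒ local maximum; R''(0) = 8 > 0 ⇒ local minimum.
The local minimum is R(0) = 0.

0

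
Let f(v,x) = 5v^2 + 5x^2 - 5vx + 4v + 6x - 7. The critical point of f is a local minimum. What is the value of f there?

∂f/∂v = 10v - 5x + 4 = 0 and ∂f/∂x = -5v + 10x + 6 = 0, so (v, x) = (-14/15, -16/15).
The Hessian has f_{vv} = 10, f_{xx} = 10, f_{vx} = -5, giving D = 75 > 0 with f_{vv} > 0, so the point is a local minimum.
f(-14/15, -16/15) = -181/15.

-181/15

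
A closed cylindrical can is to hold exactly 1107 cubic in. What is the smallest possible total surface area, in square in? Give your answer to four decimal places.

With radius r and height h, πr²h = 1107 so h = 1107/(πr²), and S(r) = 2πr² + 2πrh = 2πr² + 2·1107/r.
S'(r) = 4πr − 2·1107/r² = 0 ⇒ r³ = 1107/(2π), so r ≈ 5.6060 and h = 2r ≈ 11.2121.
S''(r) = 4π + 4·1107/r³ > 0, so this is the minimum; S ≈ 592.3971.

592.3971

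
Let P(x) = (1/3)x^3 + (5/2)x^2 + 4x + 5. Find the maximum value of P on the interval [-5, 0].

P'(x) = x^2 + 5x + 4, which vanishes at x = -4 and x = -1.
Compare values at every candidate in [-5, 0]: P(-5) = 35/6; P(-4) = 23/3; P(-1) = 19/6; P(0) = 5.
Hence the absolute maximum is 23/3 at x = -4.

23/3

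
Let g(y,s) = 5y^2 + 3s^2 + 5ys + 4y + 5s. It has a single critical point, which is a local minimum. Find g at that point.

∂g/∂y = 10y + 5s + 4 = 0 and ∂g/∂s = 5y + 6s + 5 = 0, so (y, s) = (1/35, -6/7).
The Hessian has g_{yy} = 10, g_{ss} = 6, g_{ys} = 5, giving D = 35 > 0 with g_{yy} > 0, so the point is a local minimum.
g(1/35, -6/7) = -73/35.

-73/35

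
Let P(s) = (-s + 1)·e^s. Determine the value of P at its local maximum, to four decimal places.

By the product rule, P'(s) = (-s)·e^s. Since e^s > 0, the only critical point is s = 0.
P''(0) has the same sign as -1 < 0, so this is a local maximum.
P(0) = (1)·e^(0) ≈ 1.0000.

1.0000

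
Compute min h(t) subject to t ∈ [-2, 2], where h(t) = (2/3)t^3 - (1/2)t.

-13/3

h'(t) = 2t^2 - 1/2, which vanishes at t = -1/2 and t = 1/2.
Candidates: h(-2) = -13/3, h(-1/2) = 1/6, h(1/2) = -1/6, h(2) = 13/3.
The minimum over the interval is -13/3, attained at t = -2.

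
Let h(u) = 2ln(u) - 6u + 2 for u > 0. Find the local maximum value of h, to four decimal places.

-2.1972

h'(u) = 2/u − 6 = 0 gives u = 1/3.
h''(u) = -2/u², which is negative for u > 0, so this is a local maximum.
h(1/3) = 2·ln(1/3) - 2 + 2 ≈ -2.1972.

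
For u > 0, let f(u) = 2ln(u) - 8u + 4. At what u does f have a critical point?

f'(u) = 2/u − 8 = 0 gives u = 1/4.
f''(u) = -2/u², which is negative for u > 0, so this is a local maximum.
f(1/4) = 2·ln(1/4) - 2 + 4 ≈ -0.7726.

1/4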